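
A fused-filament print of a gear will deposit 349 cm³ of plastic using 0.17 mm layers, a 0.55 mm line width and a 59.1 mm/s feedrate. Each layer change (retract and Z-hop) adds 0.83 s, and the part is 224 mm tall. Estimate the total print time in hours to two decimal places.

17.85 hours

Bead cross-section = 0.17 × 0.55 = 0.0935 mm².
Path length: 349000 mm³ / 0.0935 mm² → 3732620.3 mm.
Print-move time = 3732620.3 / 59.1 = 63157.7 s.
Layers = ⌈224/0.17⌉ = 1318.
Layer-change overhead: 1318 × 0.83 → 1093.94 s.
Altogether 63157.7 + 1093.94 = 64251.64 s, i.e. 17.85 hours.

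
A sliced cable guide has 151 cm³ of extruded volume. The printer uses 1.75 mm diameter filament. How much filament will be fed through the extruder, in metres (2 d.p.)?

62.78 m

A = π r² = π × 0.875² = 2.4053 mm².
Length = 151 cm³ / 2.4053 mm² = 151000 / 2.4053 = 62778.03 mm = 62.78 m.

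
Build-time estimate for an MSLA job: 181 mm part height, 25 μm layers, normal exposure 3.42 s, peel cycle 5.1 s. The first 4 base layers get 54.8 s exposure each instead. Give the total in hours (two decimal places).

17.19 hours

Number of layers: 181 / 0.025 → 7240 (rounded up).
Burn-in layers: 4 × (54.8 + 5.1) → 239.6 s.
Remaining layers: 7236 × (3.42 + 5.1) → 61650.72 s.
Total = 239.6 + 61650.72 = 61890.32 s = 17.19 hours.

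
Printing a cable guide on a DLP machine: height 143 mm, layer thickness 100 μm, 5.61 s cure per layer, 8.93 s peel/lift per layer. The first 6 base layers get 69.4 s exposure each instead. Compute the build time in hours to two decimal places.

5.88 hours

Layer count = ceil(143 / 0.1) = 1430.
Bottom layers = 6 × (69.4 + 8.93) = 469.98 s.
Regular layers: 1424 × (5.61 + 8.93) → 20704.96 s.
Total = 469.98 + 20704.96 = 21174.94 s = 5.88 hours.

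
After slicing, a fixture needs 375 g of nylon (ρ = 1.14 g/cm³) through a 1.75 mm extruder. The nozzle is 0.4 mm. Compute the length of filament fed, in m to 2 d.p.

Volume = 375 g / 1.14 g·cm⁻³ = 328.9474 cm³ = 328947.4 mm³.
Cross-section of 1.75 mm filament: π·(1.75/2)² = 2.4053 mm².
Length = 328947.4 / 2.4053 = 136759.41 mm = 136.76 m.

136.76 m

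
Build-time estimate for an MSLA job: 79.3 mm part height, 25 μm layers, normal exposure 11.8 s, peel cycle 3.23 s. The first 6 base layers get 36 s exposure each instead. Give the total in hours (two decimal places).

13.28 hours

Layer count = ceil(79.3 / 0.025) = 3172.
Burn-in layers = 6 × (36 + 3.23), so 235.38 s.
Remaining layers = 3166 × (11.8 + 3.23), so 47584.98 s.
Sum: 235.38 + 47584.98 = 47820.36 s → 13.28 hours.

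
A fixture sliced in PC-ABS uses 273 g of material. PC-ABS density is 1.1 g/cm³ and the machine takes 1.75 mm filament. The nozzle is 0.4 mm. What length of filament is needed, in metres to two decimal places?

Volume = 273 g / 1.1 g·cm⁻³ = 248.1818 cm³ = 248181.8 mm³.
Filament cross-section = π × (1.75/2)² = 2.4053 mm².
L = V/A = 248181.8/2.4053 = 103181.22 mm → 103.18 m.

103.18 m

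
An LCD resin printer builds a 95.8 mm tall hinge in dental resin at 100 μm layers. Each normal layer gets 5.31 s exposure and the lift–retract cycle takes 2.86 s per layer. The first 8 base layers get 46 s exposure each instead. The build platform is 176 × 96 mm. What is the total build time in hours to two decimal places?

2.26 hours

Number of layers: 95.8 / 0.1 → 958 (rounded up).
Burn-in layers = 8 × (46 + 2.86), so 390.88 s.
Regular layers: 950 × (5.31 + 2.86) → 7761.5 s.
Sum: 390.88 + 7761.5 = 8152.38 s → 2.26 hours.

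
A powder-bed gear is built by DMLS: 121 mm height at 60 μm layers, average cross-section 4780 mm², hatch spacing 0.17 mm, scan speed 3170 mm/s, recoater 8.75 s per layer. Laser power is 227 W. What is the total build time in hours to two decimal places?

Number of layers: 121 / 0.06 → 2017 (rounded up).
Per-layer scan distance: 4780 / 0.17 → 28117.6 mm.
Per-layer scan time = 28117.6 / 3170, so 8.8699 s.
Time per layer = 8.8699 + 8.75, so 17.6199 s.
Total: 2017 × 17.6199 s = 35539.3383 s → 9.87 hours.

9.87 hours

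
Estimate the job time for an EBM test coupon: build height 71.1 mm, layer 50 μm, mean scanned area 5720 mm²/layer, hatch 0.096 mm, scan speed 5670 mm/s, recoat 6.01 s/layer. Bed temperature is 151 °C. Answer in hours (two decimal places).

Layer count = ceil(71.1 / 0.05) = 1422.
Per-layer scan distance: 5720 / 0.096 → 59583.3 mm.
Scan time per layer: 59583.3 / 5670 → 10.5085 s.
Per-layer time: 10.5085 + 6.01 → 16.5185 s.
Build time = 1422 × 16.5185 = 23489.307 s = 6.52 hours.

6.52 hours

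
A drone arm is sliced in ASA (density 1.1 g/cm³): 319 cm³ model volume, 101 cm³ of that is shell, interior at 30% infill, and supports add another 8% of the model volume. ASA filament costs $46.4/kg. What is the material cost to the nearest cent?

Infill region = 319 − 101 = 218 cm³.
Infill deposited = 0.30 × 218 = 65.4 cm³.
Support = 0.08 × 319 = 25.52 cm³.
Deposited volume: 101 + 65.4 + 25.52 → 191.92 cm³.
Mass: 191.92 × 1.1 → 211.112 g.
At $46.4/kg: 211.112/1000 × 46.4 = $9.80.

$9.80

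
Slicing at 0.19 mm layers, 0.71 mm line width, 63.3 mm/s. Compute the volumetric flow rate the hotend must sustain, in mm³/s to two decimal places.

8.54

A = 0.19 × 0.71 = 0.1349 mm².
Q = v·A = 63.3 × 0.1349 = 8.54 mm³/s.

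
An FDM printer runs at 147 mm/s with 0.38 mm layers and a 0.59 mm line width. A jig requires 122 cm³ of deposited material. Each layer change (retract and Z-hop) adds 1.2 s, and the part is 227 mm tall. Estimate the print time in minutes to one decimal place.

Extrusion cross-section = 0.38 × 0.59, so 0.2242 mm².
Total extruded path = 122000/0.2242 = 544157 mm.
Extrusion time = 544157 / 147 = 3701.7 s.
Number of layers: 227 / 0.38 → 598 (rounded up).
Non-print overhead = 598 × 1.2 = 717.6 s.
Altogether 3701.7 + 717.6 = 4419.3 s, i.e. 73.7 minutes.

73.7 minutes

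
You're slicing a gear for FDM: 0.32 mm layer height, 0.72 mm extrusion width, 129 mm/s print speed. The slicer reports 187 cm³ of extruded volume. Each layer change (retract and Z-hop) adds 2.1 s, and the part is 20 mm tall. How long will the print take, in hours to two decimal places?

Bead cross-section = 0.32 × 0.72 = 0.2304 mm².
Total extruded path = 187000/0.2304 = 811631.9 mm.
Extrusion time = 811631.9 / 129, so 6291.7 s.
Number of layers: 20 / 0.32 → 63 (rounded up).
Z-hop total = 63 × 2.1, so 132.3 s.
Altogether 6291.7 + 132.3 = 6424 s, i.e. 1.78 hours.

1.78 hours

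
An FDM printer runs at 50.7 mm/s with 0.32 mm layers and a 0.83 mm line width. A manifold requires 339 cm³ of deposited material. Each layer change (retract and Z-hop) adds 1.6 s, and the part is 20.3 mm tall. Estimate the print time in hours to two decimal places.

Bead cross-section: 0.32 × 0.83 → 0.2656 mm².
Toolpath length = 339 cm³ / 0.2656 mm² = 339000 / 0.2656 = 1276355.4 mm.
Print-move time = 1276355.4 / 50.7 = 25174.7 s.
Layers = ⌈20.3/0.32⌉ = 64.
Non-print overhead = 64 × 1.6 = 102.4 s.
Total = 25174.7 + 102.4 = 25277.1 s = 7.02 hours.

7.02 hours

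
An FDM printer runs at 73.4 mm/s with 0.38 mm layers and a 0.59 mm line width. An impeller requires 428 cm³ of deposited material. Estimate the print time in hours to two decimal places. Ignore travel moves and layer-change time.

7.22 hours

Bead cross-section = 0.38 × 0.59 = 0.2242 mm².
Toolpath length = 428 cm³ / 0.2242 mm² = 428000 / 0.2242 = 1909009.8 mm.
Time extruding = 1909009.8 / 73.4 = 26008.3 s.
In the requested units: 26008.3 s = 7.22 hours.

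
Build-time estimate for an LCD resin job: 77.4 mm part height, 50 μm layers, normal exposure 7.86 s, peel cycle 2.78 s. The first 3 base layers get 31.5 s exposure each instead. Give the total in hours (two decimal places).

4.59 hours

Layer count = ceil(77.4 / 0.05) = 1548.
Burn-in layers = 3 × (31.5 + 2.78), so 102.84 s.
Regular layers = 1545 × (7.86 + 2.78), so 16438.8 s.
Sum: 102.84 + 16438.8 = 16541.64 s → 4.59 hours.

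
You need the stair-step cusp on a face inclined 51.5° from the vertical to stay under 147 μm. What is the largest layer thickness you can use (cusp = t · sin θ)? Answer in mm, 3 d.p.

0.188 mm

t = h_c / sin θ = 0.147 / 0.7826 = 0.188 mm.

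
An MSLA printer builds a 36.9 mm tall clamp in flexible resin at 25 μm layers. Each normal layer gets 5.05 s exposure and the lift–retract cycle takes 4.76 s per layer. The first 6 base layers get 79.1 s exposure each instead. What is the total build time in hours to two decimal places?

Layer count = ceil(36.9 / 0.025) = 1476.
Base layers: 6 × (79.1 + 4.76) → 503.16 s.
Normal layers: 1470 × (5.05 + 4.76) → 14420.7 s.
Sum: 503.16 + 14420.7 = 14923.86 s → 4.15 hours.

4.15 hours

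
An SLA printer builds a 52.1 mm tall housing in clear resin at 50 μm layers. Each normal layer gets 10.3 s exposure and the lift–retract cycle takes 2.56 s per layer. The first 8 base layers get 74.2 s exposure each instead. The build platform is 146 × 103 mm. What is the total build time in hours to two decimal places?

Number of layers: 52.1 / 0.05 → 1042 (rounded up).
Base layers: 8 × (74.2 + 2.56) → 614.08 s.
Regular layers = 1034 × (10.3 + 2.56), so 13297.24 s.
Sum: 614.08 + 13297.24 = 13911.32 s → 3.86 hours.

3.86 hours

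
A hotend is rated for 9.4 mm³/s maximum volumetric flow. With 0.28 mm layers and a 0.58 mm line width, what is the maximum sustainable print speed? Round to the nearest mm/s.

A = 0.28 × 0.58 = 0.1624 mm².
Max speed = 9.4 / 0.1624 = 57.88 ≈ 58 mm/s.

58 mm/s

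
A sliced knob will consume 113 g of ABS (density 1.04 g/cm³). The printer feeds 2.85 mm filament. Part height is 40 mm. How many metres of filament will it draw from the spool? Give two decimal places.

17.03 m

Extruded volume: 113/1.04 = 108.6538 cm³ (108653.8 mm³).
A = π r² = π × 1.425² = 6.3794 mm².
Length = 108653.8 / 6.3794 = 17031.98 mm = 17.03 m.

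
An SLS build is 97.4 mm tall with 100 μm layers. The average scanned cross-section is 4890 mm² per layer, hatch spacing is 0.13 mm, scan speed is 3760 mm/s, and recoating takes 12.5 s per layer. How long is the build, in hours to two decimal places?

6.09 hours

Layers = ⌈97.4/0.1⌉ = 974.
Per-layer scan distance = 4890 / 0.13, so 37615.4 mm.
Laser time per layer = 37615.4 / 3760 = 10.0041 s.
Per-layer time = 10.0041 + 12.5, so 22.5041 s.
Build time = 974 × 22.5041 = 21918.9934 s = 6.09 hours.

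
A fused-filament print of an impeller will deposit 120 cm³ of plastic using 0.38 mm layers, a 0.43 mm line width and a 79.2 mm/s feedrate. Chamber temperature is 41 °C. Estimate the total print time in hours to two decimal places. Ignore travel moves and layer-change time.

2.58 hours

Line area = 0.38 × 0.43, so 0.1634 mm².
Toolpath length = 120 cm³ / 0.1634 mm² = 120000 / 0.1634 = 734394.1 mm.
Print-move time: 734394.1 / 79.2 → 9272.7 s.
In the requested units: 9272.7 s = 2.58 hours.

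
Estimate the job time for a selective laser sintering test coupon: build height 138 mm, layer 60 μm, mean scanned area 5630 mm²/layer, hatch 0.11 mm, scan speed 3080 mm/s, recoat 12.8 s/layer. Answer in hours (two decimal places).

Layers = ⌈138/0.06⌉ = 2300.
Per-layer scan distance = 5630 / 0.11, so 51181.8 mm.
Scan time per layer = 51181.8 / 3080, so 16.6175 s.
Per-layer time = 16.6175 + 12.8 = 29.4175 s.
2300 layers × 29.4175 s/layer = 67660.25 s, i.e. 18.79 hours.

18.79 hours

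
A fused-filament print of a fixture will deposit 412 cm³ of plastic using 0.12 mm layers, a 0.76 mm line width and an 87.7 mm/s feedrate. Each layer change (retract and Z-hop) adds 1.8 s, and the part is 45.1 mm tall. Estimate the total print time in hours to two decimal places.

Line area: 0.12 × 0.76 → 0.0912 mm².
Path length: 412000 mm³ / 0.0912 mm² → 4517543.9 mm.
Extrusion time = 4517543.9 / 87.7, so 51511.3 s.
Number of layers: 45.1 / 0.12 → 376 (rounded up).
Z-hop total = 376 × 1.8 = 676.8 s.
Total = 51511.3 + 676.8 = 52188.1 s = 14.50 hours.

14.50 hours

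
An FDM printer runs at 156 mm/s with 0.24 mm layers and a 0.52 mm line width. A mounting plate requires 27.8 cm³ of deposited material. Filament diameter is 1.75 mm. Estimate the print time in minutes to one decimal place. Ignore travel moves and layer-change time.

Extrusion cross-section = 0.24 × 0.52 = 0.1248 mm².
Path length: 27800 mm³ / 0.1248 mm² → 222756.4 mm.
Time extruding = 222756.4 / 156, so 1427.9 s.
That's 1427.9 s → 23.8 minutes.

23.8 minutes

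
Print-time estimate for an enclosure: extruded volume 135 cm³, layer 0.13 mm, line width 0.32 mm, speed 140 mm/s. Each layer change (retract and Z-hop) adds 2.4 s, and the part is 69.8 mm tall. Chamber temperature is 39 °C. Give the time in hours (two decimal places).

Extrusion cross-section = 0.13 × 0.32, so 0.0416 mm².
Toolpath length = 135 cm³ / 0.0416 mm² = 135000 / 0.0416 = 3245192.3 mm.
Print-move time: 3245192.3 / 140 → 23179.9 s.
Layers = ⌈69.8/0.13⌉ = 537.
Layer-change overhead: 537 × 2.4 → 1288.8 s.
Total = 23179.9 + 1288.8 = 24468.7 s = 6.80 hours.

6.80 hours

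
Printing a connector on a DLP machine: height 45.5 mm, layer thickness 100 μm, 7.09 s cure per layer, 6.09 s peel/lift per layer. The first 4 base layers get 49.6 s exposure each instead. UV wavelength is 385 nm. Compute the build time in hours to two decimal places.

1.71 hours

Number of layers: 45.5 / 0.1 → 455 (rounded up).
Bottom layers = 4 × (49.6 + 6.09) = 222.76 s.
Remaining layers = 451 × (7.09 + 6.09) = 5944.18 s.
Sum: 222.76 + 5944.18 = 6166.94 s → 1.71 hours.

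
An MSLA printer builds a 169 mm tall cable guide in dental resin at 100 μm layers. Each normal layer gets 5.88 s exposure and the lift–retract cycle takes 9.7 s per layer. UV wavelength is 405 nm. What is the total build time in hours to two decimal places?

Layers = ⌈169/0.1⌉ = 1690.
Each layer takes = 5.88 + 9.7, so 15.58 s.
Total = 1690 × 15.58 = 26330.2 s = 7.31 hours.

7.31 hours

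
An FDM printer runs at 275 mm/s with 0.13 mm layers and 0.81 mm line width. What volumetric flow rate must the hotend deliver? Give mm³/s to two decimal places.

A = 0.13 × 0.81 = 0.1053 mm².
Volumetric flow = 275 × 0.1053 = 28.96 mm³/s.

28.96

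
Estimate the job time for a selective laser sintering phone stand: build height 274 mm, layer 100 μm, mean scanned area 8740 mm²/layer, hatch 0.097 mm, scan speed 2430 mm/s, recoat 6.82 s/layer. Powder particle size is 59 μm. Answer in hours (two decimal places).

Layer count = ceil(274 / 0.1) = 2740.
Scan path per layer: 8740 / 0.097 → 90103.1 mm.
Laser time per layer = 90103.1 / 2430 = 37.0795 s.
Layer cycle = 37.0795 + 6.82 = 43.8995 s.
2740 layers × 43.8995 s/layer = 120284.63 s, i.e. 33.41 hours.

33.41 hours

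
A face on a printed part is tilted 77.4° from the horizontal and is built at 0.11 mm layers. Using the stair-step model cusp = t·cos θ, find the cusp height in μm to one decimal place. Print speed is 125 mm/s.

cos(77.4°) = 0.2181, so cusp = 0.11 × 0.2181 = 0.023991 mm → 24.0 μm.

24.0 μm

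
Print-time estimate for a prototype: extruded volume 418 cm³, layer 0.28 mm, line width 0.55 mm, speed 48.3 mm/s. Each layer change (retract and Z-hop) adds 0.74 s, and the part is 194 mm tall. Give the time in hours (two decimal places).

15.75 hours

Bead cross-section: 0.28 × 0.55 → 0.154 mm².
Total extruded path = 418000/0.154 = 2714285.7 mm.
Time extruding: 2714285.7 / 48.3 → 56196.4 s.
Layers = ⌈194/0.28⌉ = 693.
Z-hop total = 693 × 0.74, so 512.82 s.
Altogether 56196.4 + 512.82 = 56709.22 s, i.e. 15.75 hours.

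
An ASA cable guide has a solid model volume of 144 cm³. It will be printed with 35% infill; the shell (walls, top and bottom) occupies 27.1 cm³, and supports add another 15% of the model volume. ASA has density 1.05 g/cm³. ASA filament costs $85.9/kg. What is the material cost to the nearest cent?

Volume inside the shell = 144 − 27.1, so 116.9 cm³.
Infill volume = 0.35 × 116.9 = 40.915 cm³.
Support: 0.15 × 144 → 21.6 cm³.
Deposited volume: 27.1 + 40.915 + 21.6 → 89.615 cm³.
Mass: 89.615 × 1.05 → 94.09575 g.
At $85.9/kg: 94.09575/1000 × 85.9 = $8.08.

$8.08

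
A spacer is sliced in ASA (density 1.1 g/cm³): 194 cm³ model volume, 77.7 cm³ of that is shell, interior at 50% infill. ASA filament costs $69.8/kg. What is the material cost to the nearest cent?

Volume inside the shell = 194 − 77.7 = 116.3 cm³.
Infill deposited: 0.50 × 116.3 → 58.15 cm³.
Total printed volume: 77.7 + 58.15 → 135.85 cm³.
Mass = 135.85 × 1.1, so 149.435 g.
At $69.8/kg: 149.435/1000 × 69.8 = $10.43.

$10.43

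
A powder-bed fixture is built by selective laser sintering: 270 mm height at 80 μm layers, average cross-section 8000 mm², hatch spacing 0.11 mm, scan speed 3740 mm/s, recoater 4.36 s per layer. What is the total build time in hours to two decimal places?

Layer count = ceil(270 / 0.08) = 3375.
Scan path per layer: 8000 / 0.11 → 72727.3 mm.
Laser time per layer: 72727.3 / 3740 → 19.4458 s.
Per-layer time = 19.4458 + 4.36, so 23.8058 s.
3375 layers × 23.8058 s/layer = 80344.575 s, i.e. 22.32 hours.

22.32 hours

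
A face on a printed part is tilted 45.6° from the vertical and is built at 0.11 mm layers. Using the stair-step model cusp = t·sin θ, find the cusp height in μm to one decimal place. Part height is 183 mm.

78.6 μm

Cusp = layer height × sin(45.6°) = 0.11 × 0.7145 = 0.078595 mm = 78.6 μm.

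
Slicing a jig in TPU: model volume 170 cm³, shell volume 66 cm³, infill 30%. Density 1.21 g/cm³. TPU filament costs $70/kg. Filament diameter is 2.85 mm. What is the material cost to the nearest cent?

$8.23

Infill region: 170 − 66 → 104 cm³.
Infill deposited = 0.30 × 104, so 31.2 cm³.
Total extruded: 66 + 31.2 → 97.2 cm³.
Mass = 97.2 × 1.21, so 117.612 g.
Cost = 117.612 g / 1000 × $70/kg = $8.23.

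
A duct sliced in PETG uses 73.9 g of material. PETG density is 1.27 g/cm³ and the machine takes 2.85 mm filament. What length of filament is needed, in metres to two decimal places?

Volume = 73.9 g / 1.27 g·cm⁻³ = 58.189 cm³ = 58189 mm³.
Filament cross-section = π × (2.85/2)² = 6.3794 mm².
Length = 58189 / 6.3794 = 9121.39 mm = 9.12 m.

9.12 m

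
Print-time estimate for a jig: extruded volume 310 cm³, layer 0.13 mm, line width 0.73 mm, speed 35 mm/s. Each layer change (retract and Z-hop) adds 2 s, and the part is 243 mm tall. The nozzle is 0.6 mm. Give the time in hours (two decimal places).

Line area = 0.13 × 0.73, so 0.0949 mm².
Path length: 310000 mm³ / 0.0949 mm² → 3266596.4 mm.
Time extruding: 3266596.4 / 35 → 93331.3 s.
Number of layers: 243 / 0.13 → 1870 (rounded up).
Non-print overhead = 1870 × 2, so 3740 s.
Total = 93331.3 + 3740 = 97071.3 s = 26.96 hours.

26.96 hours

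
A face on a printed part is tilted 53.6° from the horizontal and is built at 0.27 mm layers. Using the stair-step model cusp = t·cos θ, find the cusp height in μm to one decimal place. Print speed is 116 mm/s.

Cusp = layer height × cos(53.6°) = 0.27 × 0.5934 = 0.160218 mm = 160.2 μm.

160.2 μm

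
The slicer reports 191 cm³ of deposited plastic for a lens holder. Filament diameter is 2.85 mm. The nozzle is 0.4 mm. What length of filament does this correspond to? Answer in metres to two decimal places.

Filament cross-section = π × (2.85/2)² = 6.3794 mm².
L = 191000 mm³ / 6.3794 mm² = 29940.12 mm, i.e. 29.94 m.

29.94 m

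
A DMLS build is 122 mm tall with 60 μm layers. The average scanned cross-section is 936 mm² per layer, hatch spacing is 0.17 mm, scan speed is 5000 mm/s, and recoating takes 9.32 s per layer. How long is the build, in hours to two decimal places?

5.89 hours

Layer count = ceil(122 / 0.06) = 2034.
Per-layer scan distance: 936 / 0.17 → 5505.9 mm.
Scan time per layer = 5505.9 / 5000 = 1.1012 s.
Time per layer = 1.1012 + 9.32, so 10.4212 s.
Build time = 2034 × 10.4212 = 21196.7208 s = 5.89 hours.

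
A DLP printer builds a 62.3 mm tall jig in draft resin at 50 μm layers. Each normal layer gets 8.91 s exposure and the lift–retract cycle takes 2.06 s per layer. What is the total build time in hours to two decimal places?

Layers = ⌈62.3/0.05⌉ = 1246.
Cycle time = 8.91 + 2.06 = 10.97 s.
Build time: 1246 × 10.97 s = 13668.62 s, i.e. 3.80 hours.

3.80 hours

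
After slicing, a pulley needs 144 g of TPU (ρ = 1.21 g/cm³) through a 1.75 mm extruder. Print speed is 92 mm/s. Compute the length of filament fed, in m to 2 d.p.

Extruded volume: 144/1.21 = 119.0083 cm³ (119008.3 mm³).
Filament cross-section = π × (1.75/2)² = 2.4053 mm².
Length = 119008.3 / 2.4053 = 49477.53 mm = 49.48 m.

49.48 m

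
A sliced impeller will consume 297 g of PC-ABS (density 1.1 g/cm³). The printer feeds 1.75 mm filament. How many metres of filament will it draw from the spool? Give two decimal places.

112.25 m

Extruded volume: 297/1.1 = 270 cm³ (270000 mm³).
A = π r² = π × 0.875² = 2.4053 mm².
Length = 270000 / 2.4053 = 112252.11 mm = 112.25 m.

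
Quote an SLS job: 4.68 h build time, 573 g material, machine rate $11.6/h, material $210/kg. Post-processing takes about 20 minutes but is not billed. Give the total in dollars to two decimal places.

$174.62

Machine cost: 11.6 × 4.68 → $54.288.
Material charge = 210 × 573/1000, so $120.33.
Job cost: 54.288 + 120.33 = 174.618 ≈ $174.62.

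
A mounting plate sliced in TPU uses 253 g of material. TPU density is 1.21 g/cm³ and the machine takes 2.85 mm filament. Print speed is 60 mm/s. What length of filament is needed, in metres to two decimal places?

32.78 m

Volume = 253 g / 1.21 g·cm⁻³ = 209.0909 cm³ = 209090.9 mm³.
Cross-section of 2.85 mm filament: π·(2.85/2)² = 6.3794 mm².
Length = 209090.9 / 6.3794 = 32775.95 mm = 32.78 m.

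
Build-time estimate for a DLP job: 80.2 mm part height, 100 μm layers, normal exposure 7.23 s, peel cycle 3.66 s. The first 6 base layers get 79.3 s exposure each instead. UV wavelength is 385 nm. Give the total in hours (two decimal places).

Layers = ⌈80.2/0.1⌉ = 802.
Base layers = 6 × (79.3 + 3.66), so 497.76 s.
Normal layers: 796 × (7.23 + 3.66) → 8668.44 s.
Total = 497.76 + 8668.44 = 9166.2 s = 2.55 hours.

2.55 hours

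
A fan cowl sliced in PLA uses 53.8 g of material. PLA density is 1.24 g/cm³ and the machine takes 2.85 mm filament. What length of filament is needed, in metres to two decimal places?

Extruded volume: 53.8/1.24 = 43.3871 cm³ (43387.1 mm³).
A = π r² = π × 1.425² = 6.3794 mm².
Length = 43387.1 / 6.3794 = 6801.13 mm = 6.80 m.

6.80 m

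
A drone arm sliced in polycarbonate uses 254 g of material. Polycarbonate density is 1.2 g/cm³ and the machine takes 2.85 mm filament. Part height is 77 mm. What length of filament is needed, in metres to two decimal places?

Extruded volume: 254/1.2 = 211.6667 cm³ (211666.7 mm³).
Cross-section of 2.85 mm filament: π·(2.85/2)² = 6.3794 mm².
L = V/A = 211666.7/6.3794 = 33179.72 mm → 33.18 m.

33.18 m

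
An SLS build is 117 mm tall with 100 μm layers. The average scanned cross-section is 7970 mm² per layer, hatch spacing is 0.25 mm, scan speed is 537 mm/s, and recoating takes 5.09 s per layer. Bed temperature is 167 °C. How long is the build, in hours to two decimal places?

Layer count = ceil(117 / 0.1) = 1170.
Scan path per layer = 7970 / 0.25, so 31880 mm.
Per-layer scan time: 31880 / 537 → 59.3669 s.
Time per layer = 59.3669 + 5.09 = 64.4569 s.
1170 layers × 64.4569 s/layer = 75414.573 s, i.e. 20.95 hours.

20.95 hours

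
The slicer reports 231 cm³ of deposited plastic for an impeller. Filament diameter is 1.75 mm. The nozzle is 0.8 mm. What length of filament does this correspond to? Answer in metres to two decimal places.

A = π r² = π × 0.875² = 2.4053 mm².
L = 231000 mm³ / 2.4053 mm² = 96037.92 mm, i.e. 96.04 m.

96.04 m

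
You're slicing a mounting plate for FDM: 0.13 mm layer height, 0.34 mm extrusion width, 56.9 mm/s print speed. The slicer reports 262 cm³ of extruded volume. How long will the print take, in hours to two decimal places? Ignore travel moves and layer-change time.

Bead cross-section = 0.13 × 0.34 = 0.0442 mm².
Path length: 262000 mm³ / 0.0442 mm² → 5927601.8 mm.
Extrusion time = 5927601.8 / 56.9, so 104175.8 s.
In the requested units: 104175.8 s = 28.94 hours.

28.94 hours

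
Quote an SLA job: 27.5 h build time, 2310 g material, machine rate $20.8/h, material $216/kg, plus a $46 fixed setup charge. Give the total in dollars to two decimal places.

Time charge = 20.8 × 27.5 = $572.00.
Material cost = 216 × 2310/1000 = $498.96.
Adding setup: 572.00 + 498.96 + 46 → $1116.96.

$1116.96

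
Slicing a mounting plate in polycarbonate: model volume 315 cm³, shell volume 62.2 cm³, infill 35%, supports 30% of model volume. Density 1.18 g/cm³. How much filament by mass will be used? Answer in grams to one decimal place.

289.3 g

Infill region = 315 − 62.2 = 252.8 cm³.
Infill deposited: 0.35 × 252.8 → 88.48 cm³.
Support: 0.30 × 315 → 94.5 cm³.
Total printed volume = 62.2 + 88.48 + 94.5, so 245.18 cm³.
Mass = 245.18 × 1.18 = 289.3124 g.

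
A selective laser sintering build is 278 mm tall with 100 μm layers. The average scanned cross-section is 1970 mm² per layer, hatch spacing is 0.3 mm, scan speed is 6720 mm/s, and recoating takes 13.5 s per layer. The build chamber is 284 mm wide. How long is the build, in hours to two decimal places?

Layers = ⌈278/0.1⌉ = 2780.
Scan path per layer = 1970 / 0.3, so 6566.7 mm.
Per-layer scan time = 6566.7 / 6720, so 0.9772 s.
Time per layer = 0.9772 + 13.5 = 14.4772 s.
Total: 2780 × 14.4772 s = 40246.616 s → 11.18 hours.

11.18 hours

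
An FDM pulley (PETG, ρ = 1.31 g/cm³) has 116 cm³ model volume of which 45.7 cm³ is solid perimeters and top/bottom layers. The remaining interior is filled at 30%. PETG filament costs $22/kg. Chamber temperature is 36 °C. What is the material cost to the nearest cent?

Interior volume = 116 − 45.7 = 70.3 cm³.
Infill volume = 0.30 × 70.3, so 21.09 cm³.
Deposited volume: 45.7 + 21.09 → 66.79 cm³.
Mass: 66.79 × 1.31 → 87.4949 g.
Cost = 87.4949 g / 1000 × $22/kg = $1.92.

$1.92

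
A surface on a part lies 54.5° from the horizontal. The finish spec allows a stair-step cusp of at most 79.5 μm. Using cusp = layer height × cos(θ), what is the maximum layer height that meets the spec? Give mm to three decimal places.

Layer height = cusp / cos(54.5°) = 0.0795 / 0.5807 = 0.137 mm.

0.137 mm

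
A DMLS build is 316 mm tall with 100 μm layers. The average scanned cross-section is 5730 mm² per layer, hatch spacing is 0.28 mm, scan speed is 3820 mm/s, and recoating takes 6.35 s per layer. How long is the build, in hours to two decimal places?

Number of layers: 316 / 0.1 → 3160 (rounded up).
Hatch length per layer = 5730 / 0.28 = 20464.3 mm.
Per-layer scan time: 20464.3 / 3820 → 5.3571 s.
Time per layer = 5.3571 + 6.35 = 11.7071 s.
Build time = 3160 × 11.7071 = 36994.436 s = 10.28 hours.

10.28 hours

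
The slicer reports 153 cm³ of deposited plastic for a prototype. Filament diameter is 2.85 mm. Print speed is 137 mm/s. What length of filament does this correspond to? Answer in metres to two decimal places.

A = π r² = π × 1.425² = 6.3794 mm².
L = 153000 mm³ / 6.3794 mm² = 23983.45 mm, i.e. 23.98 m.

23.98 m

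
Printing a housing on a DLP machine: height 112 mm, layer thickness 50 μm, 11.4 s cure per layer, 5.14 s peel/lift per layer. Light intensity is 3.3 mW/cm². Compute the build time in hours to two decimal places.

10.29 hours

Layer count = ceil(112 / 0.05) = 2240.
Per-layer time: 11.4 + 5.14 → 16.54 s.
Build time: 2240 × 16.54 s = 37049.6 s, i.e. 10.29 hours.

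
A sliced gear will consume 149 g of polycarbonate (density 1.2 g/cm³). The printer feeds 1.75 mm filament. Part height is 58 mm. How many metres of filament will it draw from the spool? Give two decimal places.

51.62 m

Volume = 149 g / 1.2 g·cm⁻³ = 124.1667 cm³ = 124166.7 mm³.
Cross-section of 1.75 mm filament: π·(1.75/2)² = 2.4053 mm².
Length = 124166.7 / 2.4053 = 51622.13 mm = 51.62 m.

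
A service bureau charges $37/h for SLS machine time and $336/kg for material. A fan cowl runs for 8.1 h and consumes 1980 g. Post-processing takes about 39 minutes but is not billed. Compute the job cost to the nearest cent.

$964.98

Machine cost = 37 × 8.1, so $299.70.
Material charge = 336 × 1980/1000, so $665.28.
Total = 299.70 + 665.28 = $964.98.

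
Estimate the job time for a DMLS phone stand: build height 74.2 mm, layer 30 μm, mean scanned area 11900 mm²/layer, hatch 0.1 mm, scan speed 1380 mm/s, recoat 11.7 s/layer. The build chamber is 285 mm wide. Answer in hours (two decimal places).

Layer count = ceil(74.2 / 0.03) = 2474.
Scan path per layer = 11900 / 0.1, so 119000 mm.
Per-layer scan time: 119000 / 1380 → 86.2319 s.
Per-layer time: 86.2319 + 11.7 → 97.9319 s.
Total: 2474 × 97.9319 s = 242283.5206 s → 67.30 hours.

67.30 hours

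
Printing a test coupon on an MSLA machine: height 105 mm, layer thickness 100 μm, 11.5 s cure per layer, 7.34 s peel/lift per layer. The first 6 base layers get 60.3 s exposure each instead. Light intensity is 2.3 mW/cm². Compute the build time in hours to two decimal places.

5.58 hours

Layers = ⌈105/0.1⌉ = 1050.
Burn-in layers: 6 × (60.3 + 7.34) → 405.84 s.
Remaining layers = 1044 × (11.5 + 7.34), so 19668.96 s.
Sum: 405.84 + 19668.96 = 20074.8 s → 5.58 hours.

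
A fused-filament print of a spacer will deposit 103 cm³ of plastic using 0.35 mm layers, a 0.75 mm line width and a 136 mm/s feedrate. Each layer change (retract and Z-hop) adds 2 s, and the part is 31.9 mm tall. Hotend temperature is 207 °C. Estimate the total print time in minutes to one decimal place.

51.2 minutes

Bead cross-section = 0.35 × 0.75, so 0.2625 mm².
Toolpath length = 103 cm³ / 0.2625 mm² = 103000 / 0.2625 = 392381 mm.
Extrusion time: 392381 / 136 → 2885.2 s.
Layer count = ceil(31.9 / 0.35) = 92.
Layer-change overhead = 92 × 2, so 184 s.
Altogether 2885.2 + 184 = 3069.2 s, i.e. 51.2 minutes.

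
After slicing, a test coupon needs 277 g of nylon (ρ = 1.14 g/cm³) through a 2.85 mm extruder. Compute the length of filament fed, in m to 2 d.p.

38.09 m

Extruded volume: 277/1.14 = 242.9825 cm³ (242982.5 mm³).
A = π r² = π × 1.425² = 6.3794 mm².
L = V/A = 242982.5/6.3794 = 38088.61 mm → 38.09 m.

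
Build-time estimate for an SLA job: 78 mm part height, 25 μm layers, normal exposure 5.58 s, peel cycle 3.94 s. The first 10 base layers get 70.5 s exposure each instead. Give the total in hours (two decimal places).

Number of layers: 78 / 0.025 → 3120 (rounded up).
Bottom layers = 10 × (70.5 + 3.94), so 744.4 s.
Normal layers: 3110 × (5.58 + 3.94) → 29607.2 s.
Total = 744.4 + 29607.2 = 30351.6 s = 8.43 hours.

8.43 hours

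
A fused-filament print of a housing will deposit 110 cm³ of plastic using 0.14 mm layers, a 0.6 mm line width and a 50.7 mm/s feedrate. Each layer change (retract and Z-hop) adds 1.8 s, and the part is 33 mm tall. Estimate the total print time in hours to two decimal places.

7.29 hours

Bead cross-section = 0.14 × 0.6, so 0.084 mm².
Toolpath length = 110 cm³ / 0.084 mm² = 110000 / 0.084 = 1309523.8 mm.
Print-move time: 1309523.8 / 50.7 → 25828.9 s.
Layer count = ceil(33 / 0.14) = 236.
Layer-change overhead = 236 × 1.8, so 424.8 s.
Altogether 25828.9 + 424.8 = 26253.7 s, i.e. 7.29 hours.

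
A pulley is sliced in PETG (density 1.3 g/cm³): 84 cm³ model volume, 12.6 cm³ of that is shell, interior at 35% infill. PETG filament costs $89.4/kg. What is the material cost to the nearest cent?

$4.37

Interior volume = 84 − 12.6 = 71.4 cm³.
Infill volume = 0.35 × 71.4 = 24.99 cm³.
Deposited volume = 12.6 + 24.99 = 37.59 cm³.
Mass = 37.59 × 1.3, so 48.867 g.
Cost = 48.867 g / 1000 × $89.4/kg = $4.37.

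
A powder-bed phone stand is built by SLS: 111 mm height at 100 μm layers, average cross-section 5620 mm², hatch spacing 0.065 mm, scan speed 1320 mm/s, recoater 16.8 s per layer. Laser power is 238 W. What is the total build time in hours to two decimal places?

25.38 hours

Layer count = ceil(111 / 0.1) = 1110.
Scan path per layer = 5620 / 0.065, so 86461.5 mm.
Laser time per layer = 86461.5 / 1320, so 65.5011 s.
Time per layer: 65.5011 + 16.8 → 82.3011 s.
Total: 1110 × 82.3011 s = 91354.221 s → 25.38 hours.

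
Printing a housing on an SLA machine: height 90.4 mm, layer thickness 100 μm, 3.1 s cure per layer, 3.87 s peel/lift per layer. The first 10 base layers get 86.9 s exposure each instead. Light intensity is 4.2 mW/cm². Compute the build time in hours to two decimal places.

Layers = ⌈90.4/0.1⌉ = 904.
Burn-in layers: 10 × (86.9 + 3.87) → 907.7 s.
Remaining layers: 894 × (3.1 + 3.87) → 6231.18 s.
Total = 907.7 + 6231.18 = 7138.88 s = 1.98 hours.

1.98 hours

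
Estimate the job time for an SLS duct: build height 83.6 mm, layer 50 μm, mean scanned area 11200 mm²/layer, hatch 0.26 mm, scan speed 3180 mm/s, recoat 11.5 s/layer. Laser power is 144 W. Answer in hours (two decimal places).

Layer count = ceil(83.6 / 0.05) = 1672.
Scan path per layer: 11200 / 0.26 → 43076.9 mm.
Scan time per layer = 43076.9 / 3180, so 13.5462 s.
Per-layer time = 13.5462 + 11.5, so 25.0462 s.
Build time = 1672 × 25.0462 = 41877.2464 s = 11.63 hours.

11.63 hours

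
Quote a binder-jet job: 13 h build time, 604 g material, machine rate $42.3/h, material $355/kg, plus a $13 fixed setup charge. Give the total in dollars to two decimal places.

$777.32

Machine cost: 42.3 × 13 → $549.90.
Material cost: 355 × 604/1000 → $214.42.
Total = 549.90 + 214.42 + 13 = $777.32.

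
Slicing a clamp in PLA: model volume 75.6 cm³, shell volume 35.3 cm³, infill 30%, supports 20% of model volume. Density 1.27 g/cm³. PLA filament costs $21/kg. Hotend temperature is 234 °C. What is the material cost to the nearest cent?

$1.67

Interior volume = 75.6 − 35.3 = 40.3 cm³.
Infill volume: 0.30 × 40.3 → 12.09 cm³.
Support = 0.20 × 75.6, so 15.12 cm³.
Total printed volume: 35.3 + 12.09 + 15.12 → 62.51 cm³.
Mass = 62.51 × 1.27, so 79.3877 g.
At $21/kg: 79.3877/1000 × 21 = $1.67.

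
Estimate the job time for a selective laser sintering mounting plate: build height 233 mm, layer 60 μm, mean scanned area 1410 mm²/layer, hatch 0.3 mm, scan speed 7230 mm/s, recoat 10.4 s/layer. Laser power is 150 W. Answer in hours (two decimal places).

11.92 hours

Layers = ⌈233/0.06⌉ = 3884.
Scan path per layer: 1410 / 0.3 → 4700 mm.
Scan time per layer: 4700 / 7230 → 0.6501 s.
Per-layer time = 0.6501 + 10.4 = 11.0501 s.
Build time = 3884 × 11.0501 = 42918.5884 s = 11.92 hours.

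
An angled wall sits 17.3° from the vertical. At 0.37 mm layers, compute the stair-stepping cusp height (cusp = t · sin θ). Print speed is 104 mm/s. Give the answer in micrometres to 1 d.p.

h_c = t·sin θ = 0.37 × 0.2974 = 0.110038 mm (110.0 μm).

110.0 μm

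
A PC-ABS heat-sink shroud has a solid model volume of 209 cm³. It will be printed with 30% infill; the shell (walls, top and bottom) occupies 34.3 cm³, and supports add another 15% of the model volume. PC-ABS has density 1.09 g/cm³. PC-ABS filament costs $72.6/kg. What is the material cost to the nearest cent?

$9.34

Volume inside the shell = 209 − 34.3, so 174.7 cm³.
Infill volume = 0.30 × 174.7 = 52.41 cm³.
Support = 0.15 × 209 = 31.35 cm³.
Deposited volume = 34.3 + 52.41 + 31.35, so 118.06 cm³.
Mass: 118.06 × 1.09 → 128.6854 g.
Cost = 128.6854 g / 1000 × $72.6/kg = $9.34.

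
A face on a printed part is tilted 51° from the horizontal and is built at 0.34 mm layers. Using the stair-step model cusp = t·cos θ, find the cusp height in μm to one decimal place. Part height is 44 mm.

cos(51°) = 0.6293, so cusp = 0.34 × 0.6293 = 0.213962 mm → 214.0 μm.

214.0 μm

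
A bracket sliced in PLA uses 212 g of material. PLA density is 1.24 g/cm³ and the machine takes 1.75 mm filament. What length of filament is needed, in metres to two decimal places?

71.08 m

Volume = 212 g / 1.24 g·cm⁻³ = 170.9677 cm³ = 170967.7 mm³.
A = π r² = π × 0.875² = 2.4053 mm².
Length = 170967.7 / 2.4053 = 71079.57 mm = 71.08 m.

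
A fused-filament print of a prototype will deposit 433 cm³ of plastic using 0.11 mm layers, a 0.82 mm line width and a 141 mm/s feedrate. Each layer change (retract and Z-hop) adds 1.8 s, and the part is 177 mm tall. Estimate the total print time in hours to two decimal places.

10.26 hours

Line area = 0.11 × 0.82, so 0.0902 mm².
Path length: 433000 mm³ / 0.0902 mm² → 4800443.5 mm.
Print-move time = 4800443.5 / 141 = 34045.7 s.
Layers = ⌈177/0.11⌉ = 1610.
Z-hop total: 1610 × 1.8 → 2898 s.
Total = 34045.7 + 2898 = 36943.7 s = 10.26 hours.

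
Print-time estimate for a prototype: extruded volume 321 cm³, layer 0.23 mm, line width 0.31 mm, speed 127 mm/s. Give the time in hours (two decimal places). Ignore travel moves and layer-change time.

9.85 hours

Line area = 0.23 × 0.31 = 0.0713 mm².
Path length: 321000 mm³ / 0.0713 mm² → 4502103.8 mm.
Time extruding: 4502103.8 / 127 → 35449.6 s.
Converting: 35449.6 s = 9.85 hours.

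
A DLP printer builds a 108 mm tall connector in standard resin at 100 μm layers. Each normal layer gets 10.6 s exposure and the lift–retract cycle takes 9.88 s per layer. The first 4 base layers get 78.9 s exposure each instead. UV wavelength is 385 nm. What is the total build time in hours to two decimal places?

6.22 hours

Layer count = ceil(108 / 0.1) = 1080.
Base layers = 4 × (78.9 + 9.88) = 355.12 s.
Normal layers: 1076 × (10.6 + 9.88) → 22036.48 s.
Total = 355.12 + 22036.48 = 22391.6 s = 6.22 hours.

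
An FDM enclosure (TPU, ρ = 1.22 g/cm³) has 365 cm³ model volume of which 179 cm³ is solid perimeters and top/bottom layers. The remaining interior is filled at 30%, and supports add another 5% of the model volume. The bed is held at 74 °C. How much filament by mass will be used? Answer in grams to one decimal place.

Interior volume = 365 − 179, so 186 cm³.
Deposited infill: 0.30 × 186 → 55.8 cm³.
Support = 0.05 × 365 = 18.25 cm³.
Total printed volume = 179 + 55.8 + 18.25, so 253.05 cm³.
Mass = 253.05 × 1.22, so 308.721 g.

308.7 g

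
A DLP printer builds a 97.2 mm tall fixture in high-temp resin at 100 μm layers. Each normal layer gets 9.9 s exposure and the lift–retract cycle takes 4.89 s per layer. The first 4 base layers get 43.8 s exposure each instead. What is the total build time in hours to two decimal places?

Number of layers: 97.2 / 0.1 → 972 (rounded up).
Bottom layers = 4 × (43.8 + 4.89), so 194.76 s.
Remaining layers = 968 × (9.9 + 4.89), so 14316.72 s.
Total = 194.76 + 14316.72 = 14511.48 s = 4.03 hours.

4.03 hours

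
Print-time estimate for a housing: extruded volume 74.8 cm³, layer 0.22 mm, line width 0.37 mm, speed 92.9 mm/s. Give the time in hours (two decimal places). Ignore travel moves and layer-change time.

Line area = 0.22 × 0.37, so 0.0814 mm².
Path length: 74800 mm³ / 0.0814 mm² → 918918.9 mm.
Extrusion time = 918918.9 / 92.9, so 9891.5 s.
That's 9891.5 s → 2.75 hours.

2.75 hours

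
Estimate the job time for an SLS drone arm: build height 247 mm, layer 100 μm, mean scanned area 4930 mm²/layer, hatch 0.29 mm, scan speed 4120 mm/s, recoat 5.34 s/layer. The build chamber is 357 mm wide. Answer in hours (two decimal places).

Number of layers: 247 / 0.1 → 2470 (rounded up).
Scan path per layer: 4930 / 0.29 → 17000 mm.
Per-layer scan time = 17000 / 4120 = 4.1262 s.
Time per layer = 4.1262 + 5.34, so 9.4662 s.
Total: 2470 × 9.4662 s = 23381.514 s → 6.49 hours.

6.49 hours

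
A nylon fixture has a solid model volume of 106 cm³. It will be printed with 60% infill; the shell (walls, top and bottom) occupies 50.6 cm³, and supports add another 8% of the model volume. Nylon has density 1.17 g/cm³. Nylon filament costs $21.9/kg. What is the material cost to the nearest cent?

Infill region = 106 − 50.6, so 55.4 cm³.
Infill volume = 0.60 × 55.4, so 33.24 cm³.
Support = 0.08 × 106, so 8.48 cm³.
Total extruded: 50.6 + 33.24 + 8.48 → 92.32 cm³.
Mass = 92.32 × 1.17 = 108.0144 g.
At $21.9/kg: 108.0144/1000 × 21.9 = $2.37.

$2.37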